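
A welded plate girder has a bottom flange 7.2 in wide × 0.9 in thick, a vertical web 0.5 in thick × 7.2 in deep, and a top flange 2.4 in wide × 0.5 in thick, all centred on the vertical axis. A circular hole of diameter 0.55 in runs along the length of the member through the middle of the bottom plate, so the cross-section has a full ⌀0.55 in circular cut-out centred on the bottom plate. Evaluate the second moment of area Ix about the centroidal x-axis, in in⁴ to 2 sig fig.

Ix ≈ 98 in⁴

Split into non-overlapping primitives; take the origin at the lower-left of the bounding box.
Bottom plate: 7.2 × 0.9, A = 6.48 in², y = 0.45 in, Ī = 0.4374 in⁴.
Web plate: 0.5 × 7.2, A = 3.6 in², y = 4.5 in, Ī = 15.55 in⁴.
Top plate: 2.4 × 0.5, A = 1.2 in², y = 8.35 in, Ī = 0.025 in⁴.
Hole (subtracted): ⌀0.55, A = 0.2376 in², y = 0.45 in, Ī = 0.004492 in⁴.
Centroid: ȳ = ΣA·y / ΣA = 2.629 in.
Transfer each piece to the centroidal x-axis using Ī + A·d² with d = y − 2.629:
  bottom plate: d = -2.179 in → contributes +31.2 in⁴
  web plate: d = 1.871 in → contributes +28.16 in⁴
  top plate: d = 5.721 in → contributes +39.3 in⁴
  hole: d = -2.179 in → contributes −1.132 in⁴
Total I = 97.53 in⁴.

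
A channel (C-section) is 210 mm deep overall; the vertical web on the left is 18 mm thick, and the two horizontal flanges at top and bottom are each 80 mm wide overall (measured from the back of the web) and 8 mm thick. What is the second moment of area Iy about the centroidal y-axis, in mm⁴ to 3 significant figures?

Iy ≈ 1.68 × 10⁶ mm⁴

Decompose the section into non-overlapping parts with the origin at the bottom-left of its bounding rectangle.
Web: 18 × 210, A = 3 780 mm², x = 9 mm, Ī = 102 060 mm⁴.
Top flange (beyond web): 62 × 8, A = 496 mm², x = 49 mm, Ī = 158 885 mm⁴.
Bottom flange (beyond web): 62 × 8, A = 496 mm², x = 49 mm, Ī = 158 885 mm⁴.
Centroid: x̄ = ΣA·x / ΣA = 17.315 mm.
Transfer each piece to the centroidal y-axis using Ī + A·d² with d = x − 17.315:
  web: d = -8.3152 mm → contributes +363 417 mm⁴
  top flange (beyond web): d = 31.685 mm → contributes +656 834 mm⁴
  bottom flange (beyond web): d = 31.685 mm → contributes +656 834 mm⁴
Total I = 1 677 085 mm⁴.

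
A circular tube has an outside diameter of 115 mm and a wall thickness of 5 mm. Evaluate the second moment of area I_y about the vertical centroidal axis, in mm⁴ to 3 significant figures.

I_y ≈ 2.62 × 10⁶ mm⁴

Treat the section as a set of non-overlapping primitives; coordinates are from the bounding-box lower-left.
Outer circle: ⌀115, A = 10 387 mm², x = 57.5 mm, Ī = 8 585 414 mm⁴.
Bore (subtracted): ⌀105, A = 8 659 mm², x = 57.5 mm, Ī = 5 966 602 mm⁴.
By symmetry the centroid is at mid-width, x̄ = 57.5 mm.
All pieces are centred on the vertical centroidal axis, so I = ΣĪ (holes subtracted) = 2 618 812 mm⁴.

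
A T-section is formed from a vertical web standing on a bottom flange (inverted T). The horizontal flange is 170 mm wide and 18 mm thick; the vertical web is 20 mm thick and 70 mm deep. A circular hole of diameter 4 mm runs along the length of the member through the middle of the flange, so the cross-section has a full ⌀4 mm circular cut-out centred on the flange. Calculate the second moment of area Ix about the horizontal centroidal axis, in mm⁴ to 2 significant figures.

Split into non-overlapping primitives; take the origin at the lower-left of the bounding box.
Flange: 170 × 18, A = 3 060 mm², y = 9 mm, Ī = 82 620 mm⁴.
Web: 20 × 70, A = 1 400 mm², y = 53 mm, Ī = 571 667 mm⁴.
Hole (subtracted): ⌀4, A = 12.57 mm², y = 9 mm, Ī = 12.57 mm⁴.
Centroid: ȳ = ΣA·y / ΣA = 22.85 mm.
Transfer each piece to the horizontal centroidal axis using Ī + A·d² with d = y − 22.85:
  flange: d = -13.85 mm → contributes +669 655 mm⁴
  web: d = 30.15 mm → contributes +1 844 240 mm⁴
  hole: d = -13.85 mm → contributes −2 423 mm⁴
Total I = 2 511 472 mm⁴.

Ix ≈ 2.5 × 10⁶ mm⁴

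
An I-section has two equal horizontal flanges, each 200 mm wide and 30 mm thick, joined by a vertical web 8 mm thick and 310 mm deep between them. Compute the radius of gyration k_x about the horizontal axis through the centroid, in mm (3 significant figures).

Decompose the section into non-overlapping parts with the origin at the bottom-left of its bounding rectangle.
Bottom flange: 200 × 30, A = 6 000 mm², y = 15 mm, Ī = 450 000 mm⁴.
Web: 8 × 310, A = 2 480 mm², y = 185 mm, Ī = 19 860 667 mm⁴.
Top flange: 200 × 30, A = 6 000 mm², y = 355 mm, Ī = 450 000 mm⁴.
By symmetry the centroid is at mid-height, ȳ = 185 mm.
Transfer each piece to the horizontal axis through the centroid using Ī + A·d² with d = y − 185:
  bottom flange: d = -170 mm → contributes +173 850 000 mm⁴
  web: d = 0 mm → contributes +19 860 667 mm⁴
  top flange: d = 170 mm → contributes +173 850 000 mm⁴
Total I = 367 560 667 mm⁴.
Radius of gyration: k = √(I/A) = √(367 560 667 / 14 480) = 159.32 mm.

k_x ≈ 159 mm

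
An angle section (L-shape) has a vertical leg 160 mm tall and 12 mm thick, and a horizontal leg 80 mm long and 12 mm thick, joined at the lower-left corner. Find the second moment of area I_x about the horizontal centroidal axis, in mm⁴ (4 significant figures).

I_x ≈ 7.242 × 10⁶ mm⁴

Treat the section as a set of non-overlapping primitives; coordinates are from the bounding-box lower-left.
Vertical leg: 12 × 160, A = 1 920 mm², y = 80 mm, Ī = 4 096 000 mm⁴.
Horizontal leg (remainder): 68 × 12, A = 816 mm², y = 6 mm, Ī = 9 792 mm⁴.
Centroid: ȳ = ΣA·y / ΣA = 57.9298 mm.
Transfer each piece to the horizontal centroidal axis using Ī + A·d² with d = y − 57.9298:
  vertical leg: d = 22.0702 mm → contributes +5 031 218 mm⁴
  horizontal leg (remainder): d = -51.9298 mm → contributes +2 210 305 mm⁴
Total I = 7 241 523 mm⁴.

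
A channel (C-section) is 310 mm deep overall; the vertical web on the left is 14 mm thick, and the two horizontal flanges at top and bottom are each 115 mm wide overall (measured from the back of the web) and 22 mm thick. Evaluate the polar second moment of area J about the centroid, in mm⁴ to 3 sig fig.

J ≈ 1.38 × 10⁸ mm⁴

Split into non-overlapping primitives; take the origin at the lower-left of the bounding box.
Web: 14 × 310, A = 4 340 mm², y = 155 mm, Ī = 34 756 167 mm⁴.
Top flange (beyond web): 101 × 22, A = 2 222 mm², y = 299 mm, Ī = 89 621 mm⁴.
Bottom flange (beyond web): 101 × 22, A = 2 222 mm², y = 11 mm, Ī = 89 621 mm⁴.
By symmetry the centroid is at mid-height, ȳ = 155 mm.
Transfer each piece to the centroidal x-axis using Ī + A·d² with d = y − 155:
  web: d = 0 mm → contributes +34 756 167 mm⁴
  top flange (beyond web): d = 144 mm → contributes +46 165 013 mm⁴
  bottom flange (beyond web): d = -144 mm → contributes +46 165 013 mm⁴
Total I = 127 086 192 mm⁴.
For the y-axis: x̄ = 36.09 mm.
Repeating about the centroidal y-axis gives I_y = 11 108 164 mm⁴.
Polar second moment: J = I_x + I_y = 138 194 356 mm⁴.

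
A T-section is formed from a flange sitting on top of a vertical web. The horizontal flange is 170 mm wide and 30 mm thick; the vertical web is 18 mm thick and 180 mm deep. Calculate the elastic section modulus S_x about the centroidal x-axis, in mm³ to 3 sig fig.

Split into non-overlapping primitives; take the origin at the lower-left of the bounding box.
Flange: 170 × 30, A = 5 100 mm², y = 195 mm, Ī = 382 500 mm⁴.
Web: 18 × 180, A = 3 240 mm², y = 90 mm, Ī = 8 748 000 mm⁴.
Centroid: ȳ = ΣA·y / ΣA = 154.21 mm.
Transfer each piece to the centroidal x-axis using Ī + A·d² with d = y − 154.21:
  flange: d = 40.791 mm → contributes +8 868 572 mm⁴
  web: d = -64.209 mm → contributes +22 105 705 mm⁴
Total I = 30 974 277 mm⁴.
Extreme fibre distance c = 154.21 mm; S = I/c = 200 860 mm³.

S_x ≈ 2.01 × 10⁵ mm³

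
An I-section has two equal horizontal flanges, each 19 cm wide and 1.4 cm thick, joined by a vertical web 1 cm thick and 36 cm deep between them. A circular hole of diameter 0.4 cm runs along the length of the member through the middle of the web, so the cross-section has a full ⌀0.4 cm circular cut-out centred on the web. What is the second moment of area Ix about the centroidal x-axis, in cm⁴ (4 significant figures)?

Decompose the section into non-overlapping parts with the origin at the bottom-left of its bounding rectangle.
Bottom flange: 19 × 1.4, A = 26.6 cm², y = 0.7 cm, Ī = 4.34467 cm⁴.
Web: 1 × 36, A = 36 cm², y = 19.4 cm, Ī = 3 888 cm⁴.
Top flange: 19 × 1.4, A = 26.6 cm², y = 38.1 cm, Ī = 4.34467 cm⁴.
Hole (subtracted): ⌀0.4, A = 0.125664 cm², y = 19.4 cm, Ī = 0.00125664 cm⁴.
By symmetry the centroid is at mid-height, ȳ = 19.4 cm.
Transfer each piece to the centroidal x-axis using Ī + A·d² with d = y − 19.4:
  bottom flange: d = -18.7 cm → contributes +9306.1 cm⁴
  web: d = 0 cm → contributes +3 888 cm⁴
  top flange: d = 18.7 cm → contributes +9306.1 cm⁴
  hole: d = 0 cm → contributes −0.00125664 cm⁴
Total I = 22500.2 cm⁴.

Ix ≈ 2.250 × 10⁴ cm⁴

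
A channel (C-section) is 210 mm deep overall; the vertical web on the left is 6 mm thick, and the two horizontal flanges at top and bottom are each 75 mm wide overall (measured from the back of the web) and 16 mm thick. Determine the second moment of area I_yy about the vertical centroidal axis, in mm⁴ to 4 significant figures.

I_yy ≈ 2.008 × 10⁶ mm⁴

Decompose the section into non-overlapping parts with the origin at the bottom-left of its bounding rectangle.
Web: 6 × 210, A = 1 260 mm², x = 3 mm, Ī = 3 780 mm⁴.
Top flange (beyond web): 69 × 16, A = 1 104 mm², x = 40.5 mm, Ī = 438 012 mm⁴.
Bottom flange (beyond web): 69 × 16, A = 1 104 mm², x = 40.5 mm, Ī = 438 012 mm⁴.
Centroid: x̄ = ΣA·x / ΣA = 26.8754 mm.
Transfer each piece to the vertical centroidal axis using Ī + A·d² with d = x − 26.8754:
  web: d = -23.8754 mm → contributes +722 026 mm⁴
  top flange (beyond web): d = 13.6246 mm → contributes +642 946 mm⁴
  bottom flange (beyond web): d = 13.6246 mm → contributes +642 946 mm⁴
Total I = 2 007 918 mm⁴.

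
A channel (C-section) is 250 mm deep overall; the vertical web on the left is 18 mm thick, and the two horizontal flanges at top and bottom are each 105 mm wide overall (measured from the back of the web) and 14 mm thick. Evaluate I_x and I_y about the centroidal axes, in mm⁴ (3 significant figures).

I_x ≈ 5.74 × 10⁷ mm⁴, I_y ≈ 6.01 × 10⁶ mm⁴

Split into non-overlapping primitives; take the origin at the lower-left of the bounding box.
Web: 18 × 250, A = 4 500 mm², y = 125 mm, Ī = 23 437 500 mm⁴.
Top flange (beyond web): 87 × 14, A = 1 218 mm², y = 243 mm, Ī = 19 894 mm⁴.
Bottom flange (beyond web): 87 × 14, A = 1 218 mm², y = 7 mm, Ī = 19 894 mm⁴.
By symmetry the centroid is at mid-height, ȳ = 125 mm.
Transfer each piece to the centroidal x-axis using Ī + A·d² with d = y − 125:
  web: d = 0 mm → contributes +23 437 500 mm⁴
  top flange (beyond web): d = 118 mm → contributes +16 979 326 mm⁴
  bottom flange (beyond web): d = -118 mm → contributes +16 979 326 mm⁴
Total I = 57 396 152 mm⁴.
For the y-axis: x̄ = 27.439 mm.
Repeating about the centroidal y-axis gives I_y = 6 014 122 mm⁴.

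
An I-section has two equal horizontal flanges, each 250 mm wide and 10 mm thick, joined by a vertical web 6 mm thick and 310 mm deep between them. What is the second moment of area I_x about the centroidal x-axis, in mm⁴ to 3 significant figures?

Split into non-overlapping primitives; take the origin at the lower-left of the bounding box.
Bottom flange: 250 × 10, A = 2 500 mm², y = 5 mm, Ī = 20 833 mm⁴.
Web: 6 × 310, A = 1 860 mm², y = 165 mm, Ī = 14 895 500 mm⁴.
Top flange: 250 × 10, A = 2 500 mm², y = 325 mm, Ī = 20 833 mm⁴.
By symmetry the centroid is at mid-height, ȳ = 165 mm.
Transfer each piece to the centroidal x-axis using Ī + A·d² with d = y − 165:
  bottom flange: d = -160 mm → contributes +64 020 833 mm⁴
  web: d = 0 mm → contributes +14 895 500 mm⁴
  top flange: d = 160 mm → contributes +64 020 833 mm⁴
Total I = 142 937 167 mm⁴.

I_x ≈ 1.43 × 10⁸ mm⁴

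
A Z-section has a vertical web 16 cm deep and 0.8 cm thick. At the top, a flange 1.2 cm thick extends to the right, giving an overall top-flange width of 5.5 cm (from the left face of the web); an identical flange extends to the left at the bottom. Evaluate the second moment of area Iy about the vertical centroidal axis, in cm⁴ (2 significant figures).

Treat the section as a set of non-overlapping primitives; coordinates are from the bounding-box lower-left.
Web: 0.8 × 16, A = 12.8 cm², x = 5.1 cm, Ī = 0.6827 cm⁴.
Top flange (beyond web): 4.7 × 1.2, A = 5.64 cm², x = 7.85 cm, Ī = 10.38 cm⁴.
Bottom flange (beyond web): 4.7 × 1.2, A = 5.64 cm², x = 2.35 cm, Ī = 10.38 cm⁴.
Centroid: x̄ = ΣA·x / ΣA = 5.1 cm.
Transfer each piece to the vertical centroidal axis using Ī + A·d² with d = x − 5.1:
  web: d = 0 cm → contributes +0.6827 cm⁴
  top flange (beyond web): d = 2.75 cm → contributes +53.03 cm⁴
  bottom flange (beyond web): d = -2.75 cm → contributes +53.03 cm⁴
Total I = 106.8 cm⁴.

Iy ≈ 110 cm⁴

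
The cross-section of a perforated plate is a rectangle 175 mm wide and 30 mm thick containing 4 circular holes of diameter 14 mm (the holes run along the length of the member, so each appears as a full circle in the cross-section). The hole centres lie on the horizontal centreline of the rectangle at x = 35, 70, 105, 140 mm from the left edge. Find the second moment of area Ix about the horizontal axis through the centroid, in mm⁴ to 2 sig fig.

Treat the section as a set of non-overlapping primitives; coordinates are from the bounding-box lower-left.
Plate: 175 × 30, A = 5 250 mm², y = 15 mm, Ī = 393 750 mm⁴.
Hole 1 (subtracted): ⌀14, A = 153.9 mm², y = 15 mm, Ī = 1 886 mm⁴.
Hole 2 (subtracted): ⌀14, A = 153.9 mm², y = 15 mm, Ī = 1 886 mm⁴.
Hole 3 (subtracted): ⌀14, A = 153.9 mm², y = 15 mm, Ī = 1 886 mm⁴.
Hole 4 (subtracted): ⌀14, A = 153.9 mm², y = 15 mm, Ī = 1 886 mm⁴.
By symmetry the centroid is at mid-height, ȳ = 15 mm.
All pieces are centred on the horizontal axis through the centroid, so I = ΣĪ (holes subtracted) = 386 207 mm⁴.

Ix ≈ 3.9 × 10⁵ mm⁴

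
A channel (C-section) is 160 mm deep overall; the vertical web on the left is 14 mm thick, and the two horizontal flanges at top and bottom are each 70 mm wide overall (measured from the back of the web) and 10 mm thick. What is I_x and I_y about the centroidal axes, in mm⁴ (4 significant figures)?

I_x ≈ 1.109 × 10⁷ mm⁴, I_y ≈ 1.244 × 10⁶ mm⁴

Treat the section as a set of non-overlapping primitives; coordinates are from the bounding-box lower-left.
Web: 14 × 160, A = 2 240 mm², y = 80 mm, Ī = 4 778 667 mm⁴.
Top flange (beyond web): 56 × 10, A = 560 mm², y = 155 mm, Ī = 4666.67 mm⁴.
Bottom flange (beyond web): 56 × 10, A = 560 mm², y = 5 mm, Ī = 4666.67 mm⁴.
By symmetry the centroid is at mid-height, ȳ = 80 mm.
Transfer each piece to the centroidal x-axis using Ī + A·d² with d = y − 80:
  web: d = 0 mm → contributes +4 778 667 mm⁴
  top flange (beyond web): d = 75 mm → contributes +3 154 667 mm⁴
  bottom flange (beyond web): d = -75 mm → contributes +3 154 667 mm⁴
Total I = 11 088 000 mm⁴.
For the y-axis: x̄ = 18.6667 mm.
Repeating about the centroidal y-axis gives I_y = 1 243 947 mm⁴.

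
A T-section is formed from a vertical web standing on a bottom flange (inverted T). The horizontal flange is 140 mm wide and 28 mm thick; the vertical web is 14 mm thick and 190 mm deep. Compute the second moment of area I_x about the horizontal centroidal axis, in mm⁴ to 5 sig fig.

Split into non-overlapping primitives; take the origin at the lower-left of the bounding box.
Flange: 140 × 28, A = 3 920 mm², y = 14 mm, Ī = 256106.7 mm⁴.
Web: 14 × 190, A = 2 660 mm², y = 123 mm, Ī = 8 002 167 mm⁴.
Centroid: ȳ = ΣA·y / ΣA = 58.06383 mm.
Transfer each piece to the horizontal centroidal axis using Ī + A·d² with d = y − 58.06383:
  flange: d = -44.06383 mm → contributes +7 867 261 mm⁴
  web: d = 64.93617 mm → contributes +19 218 605 mm⁴
Total I = 27 085 867 mm⁴.

I_x ≈ 2.7086 × 10⁷ mm⁴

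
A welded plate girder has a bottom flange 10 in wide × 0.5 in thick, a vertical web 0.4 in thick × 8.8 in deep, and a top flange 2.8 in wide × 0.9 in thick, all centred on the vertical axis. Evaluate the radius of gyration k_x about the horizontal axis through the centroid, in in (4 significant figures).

Treat the section as a set of non-overlapping primitives; coordinates are from the bounding-box lower-left.
Bottom plate: 10 × 0.5, A = 5 in², y = 0.25 in, Ī = 0.104167 in⁴.
Web plate: 0.4 × 8.8, A = 3.52 in², y = 4.9 in, Ī = 22.7157 in⁴.
Top plate: 2.8 × 0.9, A = 2.52 in², y = 9.75 in, Ī = 0.1701 in⁴.
Centroid: ȳ = ΣA·y / ΣA = 3.90109 in.
Transfer each piece to the horizontal axis through the centroid using Ī + A·d² with d = y − 3.90109:
  bottom plate: d = -3.65109 in → contributes +66.7563 in⁴
  web plate: d = 0.998913 in → contributes +26.2281 in⁴
  top plate: d = 5.84891 in → contributes +86.3788 in⁴
Total I = 179.363 in⁴.
Radius of gyration: k = √(I/A) = √(179.363 / 11.04) = 4.03072 in.

k_x ≈ 4.031 in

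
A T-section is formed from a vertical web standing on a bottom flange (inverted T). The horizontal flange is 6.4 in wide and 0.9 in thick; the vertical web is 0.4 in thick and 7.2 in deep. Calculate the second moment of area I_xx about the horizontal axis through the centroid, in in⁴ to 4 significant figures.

I_xx ≈ 44.32 in⁴

Decompose the section into non-overlapping parts with the origin at the bottom-left of its bounding rectangle.
Flange: 6.4 × 0.9, A = 5.76 in², y = 0.45 in, Ī = 0.3888 in⁴.
Web: 0.4 × 7.2, A = 2.88 in², y = 4.5 in, Ī = 12.4416 in⁴.
Centroid: ȳ = ΣA·y / ΣA = 1.8 in.
Transfer each piece to the horizontal axis through the centroid using Ī + A·d² with d = y − 1.8:
  flange: d = -1.35 in → contributes +10.8864 in⁴
  web: d = 2.7 in → contributes +33.4368 in⁴
Total I = 44.3232 in⁴.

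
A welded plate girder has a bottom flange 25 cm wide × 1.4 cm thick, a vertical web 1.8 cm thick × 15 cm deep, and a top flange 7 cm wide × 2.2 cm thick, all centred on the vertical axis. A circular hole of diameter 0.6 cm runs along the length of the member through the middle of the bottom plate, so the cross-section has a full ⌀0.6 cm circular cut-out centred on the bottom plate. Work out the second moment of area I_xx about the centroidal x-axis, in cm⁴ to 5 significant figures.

I_xx ≈ 3691.0 cm⁴

Break the section into simple shapes (no overlaps), measuring from the bottom-left corner of the bounding box.
Bottom plate: 25 × 1.4, A = 35 cm², y = 0.7 cm, Ī = 5.716667 cm⁴.
Web plate: 1.8 × 15, A = 27 cm², y = 8.9 cm, Ī = 506.25 cm⁴.
Top plate: 7 × 2.2, A = 15.4 cm², y = 17.5 cm, Ī = 6.211333 cm⁴.
Hole (subtracted): ⌀0.6, A = 0.2827433 cm², y = 0.7 cm, Ī = 0.006361725 cm⁴.
Centroid: ȳ = ΣA·y / ΣA = 6.925844 cm.
Transfer each piece to the centroidal x-axis using Ī + A·d² with d = y − 6.925844:
  bottom plate: d = -6.225844 cm → contributes +1362.356 cm⁴
  web plate: d = 1.974156 cm → contributes +611.4769 cm⁴
  top plate: d = 10.57416 cm → contributes +1728.128 cm⁴
  hole: d = -6.225844 cm → contributes −10.96581 cm⁴
Total I = 3690.995 cm⁴.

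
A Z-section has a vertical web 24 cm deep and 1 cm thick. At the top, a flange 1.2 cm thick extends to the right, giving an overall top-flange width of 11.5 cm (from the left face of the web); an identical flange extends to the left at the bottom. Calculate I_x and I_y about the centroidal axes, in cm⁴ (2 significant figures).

Decompose the section into non-overlapping parts with the origin at the bottom-left of its bounding rectangle.
Web: 1 × 24, A = 24 cm², y = 12 cm, Ī = 1 152 cm⁴.
Top flange (beyond web): 10.5 × 1.2, A = 12.6 cm², y = 23.4 cm, Ī = 1.512 cm⁴.
Bottom flange (beyond web): 10.5 × 1.2, A = 12.6 cm², y = 0.6 cm, Ī = 1.512 cm⁴.
Centroid: ȳ = ΣA·y / ΣA = 12 cm.
Transfer each piece to the centroidal x-axis using Ī + A·d² with d = y − 12:
  web: d = 0 cm → contributes +1 152 cm⁴
  top flange (beyond web): d = 11.4 cm → contributes +1 639 cm⁴
  bottom flange (beyond web): d = -11.4 cm → contributes +1 639 cm⁴
Total I = 4 430 cm⁴.
For the y-axis: x̄ = 11 cm.
Repeating about the centroidal y-axis gives I_y = 1 067 cm⁴.

I_x ≈ 4400 cm⁴, I_y ≈ 1100 cm⁴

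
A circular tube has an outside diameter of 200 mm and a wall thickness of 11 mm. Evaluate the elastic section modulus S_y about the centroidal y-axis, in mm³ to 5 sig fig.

Decompose the section into non-overlapping parts with the origin at the bottom-left of its bounding rectangle.
Outer circle: ⌀200, A = 31415.93 mm², x = 100 mm, Ī = 78 539 816 mm⁴.
Bore (subtracted): ⌀178, A = 24884.56 mm², x = 100 mm, Ī = 49 277 641 mm⁴.
By symmetry the centroid is at mid-width, x̄ = 100 mm.
All pieces are centred on the centroidal y-axis, so I = ΣĪ (holes subtracted) = 29 262 175 mm⁴.
Extreme fibre distance c = 100 mm; S = I/c = 292621.8 mm³.

S_y ≈ 2.9262 × 10⁵ mm³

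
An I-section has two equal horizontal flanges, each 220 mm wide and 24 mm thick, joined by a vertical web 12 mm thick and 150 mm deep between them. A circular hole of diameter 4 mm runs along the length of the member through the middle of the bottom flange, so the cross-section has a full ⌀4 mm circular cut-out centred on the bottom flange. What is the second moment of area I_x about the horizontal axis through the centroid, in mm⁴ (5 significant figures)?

Split into non-overlapping primitives; take the origin at the lower-left of the bounding box.
Bottom flange: 220 × 24, A = 5 280 mm², y = 12 mm, Ī = 253 440 mm⁴.
Web: 12 × 150, A = 1 800 mm², y = 99 mm, Ī = 3 375 000 mm⁴.
Top flange: 220 × 24, A = 5 280 mm², y = 186 mm, Ī = 253 440 mm⁴.
Hole (subtracted): ⌀4, A = 12.56637 mm², y = 12 mm, Ī = 12.56637 mm⁴.
Centroid: ȳ = ΣA·y / ΣA = 99.08854 mm.
Transfer each piece to the horizontal axis through the centroid using Ī + A·d² with d = y − 99.08854:
  bottom flange: d = -87.08854 mm → contributes +40 299 147 mm⁴
  web: d = -0.08854263 mm → contributes +3 375 014 mm⁴
  top flange: d = 86.91146 mm → contributes +40 136 456 mm⁴
  hole: d = -87.08854 mm → contributes −95321.13 mm⁴
Total I = 83 715 296 mm⁴.

I_x ≈ 8.3715 × 10⁷ mm⁴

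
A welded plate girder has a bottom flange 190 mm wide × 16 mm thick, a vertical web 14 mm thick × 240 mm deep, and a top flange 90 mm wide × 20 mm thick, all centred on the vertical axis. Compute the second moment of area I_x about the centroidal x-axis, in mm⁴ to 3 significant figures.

Treat the section as a set of non-overlapping primitives; coordinates are from the bounding-box lower-left.
Bottom plate: 190 × 16, A = 3 040 mm², y = 8 mm, Ī = 64 853 mm⁴.
Web plate: 14 × 240, A = 3 360 mm², y = 136 mm, Ī = 16 128 000 mm⁴.
Top plate: 90 × 20, A = 1 800 mm², y = 266 mm, Ī = 60 000 mm⁴.
Centroid: ȳ = ΣA·y / ΣA = 117.08 mm.
Transfer each piece to the centroidal x-axis using Ī + A·d² with d = y − 117.08:
  bottom plate: d = -109.08 mm → contributes +36 238 072 mm⁴
  web plate: d = 18.917 mm → contributes +17 330 395 mm⁴
  top plate: d = 148.92 mm → contributes +39 977 330 mm⁴
Total I = 93 545 797 mm⁴.

I_x ≈ 9.35 × 10⁷ mm⁴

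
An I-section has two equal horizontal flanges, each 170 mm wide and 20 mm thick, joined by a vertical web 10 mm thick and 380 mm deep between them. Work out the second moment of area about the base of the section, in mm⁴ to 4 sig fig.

Decompose the section into non-overlapping parts with the origin at the bottom-left of its bounding rectangle.
Bottom flange: 170 × 20, A = 3 400 mm², y = 10 mm, Ī = 113 333 mm⁴.
Web: 10 × 380, A = 3 800 mm², y = 210 mm, Ī = 45 726 667 mm⁴.
Top flange: 170 × 20, A = 3 400 mm², y = 410 mm, Ī = 113 333 mm⁴.
Transfer each piece to a horizontal axis along the bottom face using Ī + A·d² with d = y − 0:
  bottom flange: d = 10 mm → contributes +453 333 mm⁴
  web: d = 210 mm → contributes +213 306 667 mm⁴
  top flange: d = 410 mm → contributes +571 653 333 mm⁴
Total I = 785 413 333 mm⁴.

I_base ≈ 7.854 × 10⁸ mm⁴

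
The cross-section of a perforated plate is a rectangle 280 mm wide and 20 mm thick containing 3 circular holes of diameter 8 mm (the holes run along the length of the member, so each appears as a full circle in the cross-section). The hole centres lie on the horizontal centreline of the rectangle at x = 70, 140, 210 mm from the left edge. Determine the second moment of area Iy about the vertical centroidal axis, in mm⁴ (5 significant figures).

Iy ≈ 3.6093 × 10⁷ mm⁴

Break the section into simple shapes (no overlaps), measuring from the bottom-left corner of the bounding box.
Plate: 280 × 20, A = 5 600 mm², x = 140 mm, Ī = 36 586 667 mm⁴.
Hole 1 (subtracted): ⌀8, A = 50.26548 mm², x = 70 mm, Ī = 201.0619 mm⁴.
Hole 2 (subtracted): ⌀8, A = 50.26548 mm², x = 140 mm, Ī = 201.0619 mm⁴.
Hole 3 (subtracted): ⌀8, A = 50.26548 mm², x = 210 mm, Ī = 201.0619 mm⁴.
By symmetry the centroid is at mid-width, x̄ = 140 mm.
Transfer each piece to the vertical centroidal axis using Ī + A·d² with d = x − 140:
  plate: d = 0 mm → contributes +36 586 667 mm⁴
  hole 1: d = -70 mm → contributes −246501.9 mm⁴
  hole 2: d = 0 mm → contributes −201.0619 mm⁴
  hole 3: d = 70 mm → contributes −246501.9 mm⁴
Total I = 36 093 462 mm⁴.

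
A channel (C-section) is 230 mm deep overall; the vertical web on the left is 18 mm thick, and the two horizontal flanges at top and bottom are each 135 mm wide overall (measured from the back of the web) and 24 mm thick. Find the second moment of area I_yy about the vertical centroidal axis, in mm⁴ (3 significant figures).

Decompose the section into non-overlapping parts with the origin at the bottom-left of its bounding rectangle.
Web: 18 × 230, A = 4 140 mm², x = 9 mm, Ī = 111 780 mm⁴.
Top flange (beyond web): 117 × 24, A = 2 808 mm², x = 76.5 mm, Ī = 3 203 226 mm⁴.
Bottom flange (beyond web): 117 × 24, A = 2 808 mm², x = 76.5 mm, Ī = 3 203 226 mm⁴.
Centroid: x̄ = ΣA·x / ΣA = 47.856 mm.
Transfer each piece to the vertical centroidal axis using Ī + A·d² with d = x − 47.856:
  web: d = -38.856 mm → contributes +6 362 334 mm⁴
  top flange (beyond web): d = 28.644 mm → contributes +5 507 116 mm⁴
  bottom flange (beyond web): d = 28.644 mm → contributes +5 507 116 mm⁴
Total I = 17 376 566 mm⁴.

I_yy ≈ 1.74 × 10⁷ mm⁴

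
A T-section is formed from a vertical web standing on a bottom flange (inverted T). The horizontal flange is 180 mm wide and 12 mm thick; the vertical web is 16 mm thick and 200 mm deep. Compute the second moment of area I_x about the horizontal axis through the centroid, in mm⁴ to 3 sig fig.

I_x ≈ 2.52 × 10⁷ mm⁴

Split into non-overlapping primitives; take the origin at the lower-left of the bounding box.
Flange: 180 × 12, A = 2 160 mm², y = 6 mm, Ī = 25 920 mm⁴.
Web: 16 × 200, A = 3 200 mm², y = 112 mm, Ī = 10 666 667 mm⁴.
Centroid: ȳ = ΣA·y / ΣA = 69.284 mm.
Transfer each piece to the horizontal axis through the centroid using Ī + A·d² with d = y − 69.284:
  flange: d = -63.284 mm → contributes +8 676 313 mm⁴
  web: d = 42.716 mm → contributes +16 505 682 mm⁴
Total I = 25 181 996 mm⁴.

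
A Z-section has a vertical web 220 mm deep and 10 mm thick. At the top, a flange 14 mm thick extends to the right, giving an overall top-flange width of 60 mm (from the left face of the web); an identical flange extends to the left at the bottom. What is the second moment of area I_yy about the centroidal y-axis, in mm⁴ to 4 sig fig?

I_yy ≈ 1.570 × 10⁶ mm⁴

Split into non-overlapping primitives; take the origin at the lower-left of the bounding box.
Web: 10 × 220, A = 2 200 mm², x = 55 mm, Ī = 18333.3 mm⁴.
Top flange (beyond web): 50 × 14, A = 700 mm², x = 85 mm, Ī = 145 833 mm⁴.
Bottom flange (beyond web): 50 × 14, A = 700 mm², x = 25 mm, Ī = 145 833 mm⁴.
Centroid: x̄ = ΣA·x / ΣA = 55 mm.
Transfer each piece to the centroidal y-axis using Ī + A·d² with d = x − 55:
  web: d = 0 mm → contributes +18333.3 mm⁴
  top flange (beyond web): d = 30 mm → contributes +775 833 mm⁴
  bottom flange (beyond web): d = -30 mm → contributes +775 833 mm⁴
Total I = 1 570 000 mm⁴.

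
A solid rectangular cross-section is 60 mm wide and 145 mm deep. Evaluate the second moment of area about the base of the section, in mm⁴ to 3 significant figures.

I_base ≈ 6.10 × 10⁷ mm⁴

The section: 60 × 145, A = 8 700 mm², y = 72.5 mm, Ī = 15 243 125 mm⁴.
Transfer it to the base of the section using Ī + A·d² with d = y − 0:
  the section: d = 72.5 mm → contributes +60 972 500 mm⁴
Total I = 60 972 500 mm⁴.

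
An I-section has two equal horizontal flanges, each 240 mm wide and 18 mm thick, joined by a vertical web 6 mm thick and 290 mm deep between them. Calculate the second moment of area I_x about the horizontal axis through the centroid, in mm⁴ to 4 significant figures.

I_x ≈ 2.173 × 10⁸ mm⁴

Decompose the section into non-overlapping parts with the origin at the bottom-left of its bounding rectangle.
Bottom flange: 240 × 18, A = 4 320 mm², y = 9 mm, Ī = 116 640 mm⁴.
Web: 6 × 290, A = 1 740 mm², y = 163 mm, Ī = 12 194 500 mm⁴.
Top flange: 240 × 18, A = 4 320 mm², y = 317 mm, Ī = 116 640 mm⁴.
By symmetry the centroid is at mid-height, ȳ = 163 mm.
Transfer each piece to the horizontal axis through the centroid using Ī + A·d² with d = y − 163:
  bottom flange: d = -154 mm → contributes +102 569 760 mm⁴
  web: d = 0 mm → contributes +12 194 500 mm⁴
  top flange: d = 154 mm → contributes +102 569 760 mm⁴
Total I = 217 334 020 mm⁴.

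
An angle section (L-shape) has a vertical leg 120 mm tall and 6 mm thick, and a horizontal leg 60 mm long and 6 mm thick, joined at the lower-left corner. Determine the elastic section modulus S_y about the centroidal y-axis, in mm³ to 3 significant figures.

S_y ≈ 5910 mm³

Treat the section as a set of non-overlapping primitives; coordinates are from the bounding-box lower-left.
Vertical leg: 6 × 120, A = 720 mm², x = 3 mm, Ī = 2 160 mm⁴.
Horizontal leg (remainder): 54 × 6, A = 324 mm², x = 33 mm, Ī = 78 732 mm⁴.
Centroid: x̄ = ΣA·x / ΣA = 12.31 mm.
Transfer each piece to the centroidal y-axis using Ī + A·d² with d = x − 12.31:
  vertical leg: d = -9.3103 mm → contributes +64 571 mm⁴
  horizontal leg (remainder): d = 20.69 mm → contributes +217 424 mm⁴
Total I = 281 995 mm⁴.
Extreme fibre distance c = 47.69 mm; S = I/c = 5913.1 mm³.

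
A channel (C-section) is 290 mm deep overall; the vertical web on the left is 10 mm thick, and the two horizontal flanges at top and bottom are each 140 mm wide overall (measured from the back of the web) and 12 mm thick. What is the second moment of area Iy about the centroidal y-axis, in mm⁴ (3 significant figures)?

Split into non-overlapping primitives; take the origin at the lower-left of the bounding box.
Web: 10 × 290, A = 2 900 mm², x = 5 mm, Ī = 24 167 mm⁴.
Top flange (beyond web): 130 × 12, A = 1 560 mm², x = 75 mm, Ī = 2 197 000 mm⁴.
Bottom flange (beyond web): 130 × 12, A = 1 560 mm², x = 75 mm, Ī = 2 197 000 mm⁴.
Centroid: x̄ = ΣA·x / ΣA = 41.279 mm.
Transfer each piece to the centroidal y-axis using Ī + A·d² with d = x − 41.279:
  web: d = -36.279 mm → contributes +3 841 062 mm⁴
  top flange (beyond web): d = 33.721 mm → contributes +3 970 878 mm⁴
  bottom flange (beyond web): d = 33.721 mm → contributes +3 970 878 mm⁴
Total I = 11 782 818 mm⁴.

Iy ≈ 1.18 × 10⁷ mm⁴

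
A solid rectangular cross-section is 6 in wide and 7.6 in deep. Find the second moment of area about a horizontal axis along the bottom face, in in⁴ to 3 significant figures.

I_base ≈ 878 in⁴

The section: 6 × 7.6, A = 45.6 in², y = 3.8 in, Ī = 219.49 in⁴.
Transfer it to the base of the section using Ī + A·d² with d = y − 0:
  the section: d = 3.8 in → contributes +877.95 in⁴
Total I = 877.95 in⁴.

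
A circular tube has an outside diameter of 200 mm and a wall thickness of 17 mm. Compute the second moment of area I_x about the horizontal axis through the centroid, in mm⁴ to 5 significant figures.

I_x ≈ 4.1266 × 10⁷ mm⁴

Decompose the section into non-overlapping parts with the origin at the bottom-left of its bounding rectangle.
Outer circle: ⌀200, A = 31415.93 mm², y = 100 mm, Ī = 78 539 816 mm⁴.
Bore (subtracted): ⌀166, A = 21642.43 mm², y = 100 mm, Ī = 37 273 678 mm⁴.
By symmetry the centroid is at mid-height, ȳ = 100 mm.
All pieces are centred on the horizontal axis through the centroid, so I = ΣĪ (holes subtracted) = 41 266 138 mm⁴.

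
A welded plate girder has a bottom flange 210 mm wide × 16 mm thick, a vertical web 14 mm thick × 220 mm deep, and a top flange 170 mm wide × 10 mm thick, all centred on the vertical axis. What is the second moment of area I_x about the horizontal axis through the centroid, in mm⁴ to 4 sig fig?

Decompose the section into non-overlapping parts with the origin at the bottom-left of its bounding rectangle.
Bottom plate: 210 × 16, A = 3 360 mm², y = 8 mm, Ī = 71 680 mm⁴.
Web plate: 14 × 220, A = 3 080 mm², y = 126 mm, Ī = 12 422 667 mm⁴.
Top plate: 170 × 10, A = 1 700 mm², y = 241 mm, Ī = 14166.7 mm⁴.
Centroid: ȳ = ΣA·y / ΣA = 101.31 mm.
Transfer each piece to the horizontal axis through the centroid using Ī + A·d² with d = y − 101.31:
  bottom plate: d = -93.3096 mm → contributes +29 326 119 mm⁴
  web plate: d = 24.6904 mm → contributes +14 300 286 mm⁴
  top plate: d = 139.69 mm → contributes +33 186 968 mm⁴
Total I = 76 813 373 mm⁴.

I_x ≈ 7.681 × 10⁷ mm⁴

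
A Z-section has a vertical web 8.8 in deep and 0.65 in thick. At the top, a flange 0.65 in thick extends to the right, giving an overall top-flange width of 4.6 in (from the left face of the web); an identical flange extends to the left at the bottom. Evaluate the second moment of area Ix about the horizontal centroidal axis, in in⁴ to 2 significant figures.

Ix ≈ 120 in⁴

Break the section into simple shapes (no overlaps), measuring from the bottom-left corner of the bounding box.
Web: 0.65 × 8.8, A = 5.72 in², y = 4.4 in, Ī = 36.91 in⁴.
Top flange (beyond web): 3.95 × 0.65, A = 2.568 in², y = 8.475 in, Ī = 0.0904 in⁴.
Bottom flange (beyond web): 3.95 × 0.65, A = 2.568 in², y = 0.325 in, Ī = 0.0904 in⁴.
Centroid: ȳ = ΣA·y / ΣA = 4.4 in.
Transfer each piece to the horizontal centroidal axis using Ī + A·d² with d = y − 4.4:
  web: d = 0 in → contributes +36.91 in⁴
  top flange (beyond web): d = 4.075 in → contributes +42.73 in⁴
  bottom flange (beyond web): d = -4.075 in → contributes +42.73 in⁴
Total I = 122.4 in⁴.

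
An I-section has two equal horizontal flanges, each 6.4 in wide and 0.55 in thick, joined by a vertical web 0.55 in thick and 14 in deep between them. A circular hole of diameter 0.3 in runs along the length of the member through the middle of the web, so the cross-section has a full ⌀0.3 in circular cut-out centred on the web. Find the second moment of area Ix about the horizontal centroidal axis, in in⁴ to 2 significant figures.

Ix ≈ 500 in⁴

Treat the section as a set of non-overlapping primitives; coordinates are from the bounding-box lower-left.
Bottom flange: 6.4 × 0.55, A = 3.52 in², y = 0.275 in, Ī = 0.08873 in⁴.
Web: 0.55 × 14, A = 7.7 in², y = 7.55 in, Ī = 125.8 in⁴.
Top flange: 6.4 × 0.55, A = 3.52 in², y = 14.83 in, Ī = 0.08873 in⁴.
Hole (subtracted): ⌀0.3, A = 0.07069 in², y = 7.55 in, Ī = 0.0003976 in⁴.
By symmetry the centroid is at mid-height, ȳ = 7.55 in.
Transfer each piece to the horizontal centroidal axis using Ī + A·d² with d = y − 7.55:
  bottom flange: d = -7.275 in → contributes +186.4 in⁴
  web: d = 0 in → contributes +125.8 in⁴
  top flange: d = 7.275 in → contributes +186.4 in⁴
  hole: d = 0 in → contributes −0.0003976 in⁴
Total I = 498.5 in⁴.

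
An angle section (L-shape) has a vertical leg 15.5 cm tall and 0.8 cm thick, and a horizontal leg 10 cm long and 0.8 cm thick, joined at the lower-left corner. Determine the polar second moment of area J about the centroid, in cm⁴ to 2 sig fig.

Split into non-overlapping primitives; take the origin at the lower-left of the bounding box.
Vertical leg: 0.8 × 15.5, A = 12.4 cm², y = 7.75 cm, Ī = 248.3 cm⁴.
Horizontal leg (remainder): 9.2 × 0.8, A = 7.36 cm², y = 0.4 cm, Ī = 0.3925 cm⁴.
Centroid: ȳ = ΣA·y / ΣA = 5.012 cm.
Transfer each piece to the centroidal x-axis using Ī + A·d² with d = y − 5.012:
  vertical leg: d = 2.738 cm → contributes +341.2 cm⁴
  horizontal leg (remainder): d = -4.612 cm → contributes +157 cm⁴
Total I = 498.2 cm⁴.
For the y-axis: x̄ = 2.262 cm.
Repeating about the centroidal y-axis gives I_y = 168 cm⁴.
Polar second moment: J = I_x + I_y = 666.2 cm⁴.

J ≈ 670 cm⁴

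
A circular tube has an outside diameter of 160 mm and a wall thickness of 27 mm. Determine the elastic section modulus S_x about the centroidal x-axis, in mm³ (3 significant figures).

Treat the section as a set of non-overlapping primitives; coordinates are from the bounding-box lower-left.
Outer circle: ⌀160, A = 20 106 mm², y = 80 mm, Ī = 32 169 909 mm⁴.
Bore (subtracted): ⌀106, A = 8824.7 mm², y = 80 mm, Ī = 6 197 169 mm⁴.
By symmetry the centroid is at mid-height, ȳ = 80 mm.
All pieces are centred on the centroidal x-axis, so I = ΣĪ (holes subtracted) = 25 972 739 mm⁴.
Extreme fibre distance c = 80 mm; S = I/c = 324 659 mm³.

S_x ≈ 3.25 × 10⁵ mm³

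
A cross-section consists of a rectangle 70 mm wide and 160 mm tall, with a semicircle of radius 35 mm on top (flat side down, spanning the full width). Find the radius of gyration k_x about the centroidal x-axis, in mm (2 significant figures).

k_x ≈ 54 mm

Treat the section as a set of non-overlapping primitives; coordinates are from the bounding-box lower-left.
Rectangular body: 70 × 160, A = 11 200 mm², y = 80 mm, Ī = 23 893 333 mm⁴.
Semicircular cap: semicircle r = 35, A = 1 924 mm², y = 174.9 mm, Ī = 164 704 mm⁴.
Centroid: ȳ = ΣA·y / ΣA = 93.91 mm.
Transfer each piece to the centroidal x-axis using Ī + A·d² with d = y − 93.91:
  rectangular body: d = -13.91 mm → contributes +26 059 531 mm⁴
  semicircular cap: d = 80.95 mm → contributes +12 773 110 mm⁴
Total I = 38 832 641 mm⁴.
Radius of gyration: k = √(I/A) = √(38 832 641 / 13 124) = 54.4 mm.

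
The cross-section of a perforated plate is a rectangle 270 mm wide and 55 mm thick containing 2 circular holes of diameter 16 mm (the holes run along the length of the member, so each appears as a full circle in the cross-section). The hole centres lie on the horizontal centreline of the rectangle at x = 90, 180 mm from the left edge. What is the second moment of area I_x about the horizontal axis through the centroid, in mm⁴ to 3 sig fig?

I_x ≈ 3.74 × 10⁶ mm⁴

Break the section into simple shapes (no overlaps), measuring from the bottom-left corner of the bounding box.
Plate: 270 × 55, A = 14 850 mm², y = 27.5 mm, Ī = 3 743 438 mm⁴.
Hole 1 (subtracted): ⌀16, A = 201.06 mm², y = 27.5 mm, Ī = 3 217 mm⁴.
Hole 2 (subtracted): ⌀16, A = 201.06 mm², y = 27.5 mm, Ī = 3 217 mm⁴.
By symmetry the centroid is at mid-height, ȳ = 27.5 mm.
All pieces are centred on the horizontal axis through the centroid, so I = ΣĪ (holes subtracted) = 3 737 004 mm⁴.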